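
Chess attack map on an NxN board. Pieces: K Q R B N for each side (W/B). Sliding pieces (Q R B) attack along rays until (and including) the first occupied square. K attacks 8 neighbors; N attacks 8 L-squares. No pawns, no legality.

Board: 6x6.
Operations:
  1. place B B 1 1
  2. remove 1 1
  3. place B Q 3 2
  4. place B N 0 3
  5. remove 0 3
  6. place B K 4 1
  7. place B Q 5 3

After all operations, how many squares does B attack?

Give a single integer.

Answer: 27

Derivation:
Op 1: place BB@(1,1)
Op 2: remove (1,1)
Op 3: place BQ@(3,2)
Op 4: place BN@(0,3)
Op 5: remove (0,3)
Op 6: place BK@(4,1)
Op 7: place BQ@(5,3)
Per-piece attacks for B:
  BQ@(3,2): attacks (3,3) (3,4) (3,5) (3,1) (3,0) (4,2) (5,2) (2,2) (1,2) (0,2) (4,3) (5,4) (4,1) (2,3) (1,4) (0,5) (2,1) (1,0) [ray(1,-1) blocked at (4,1)]
  BK@(4,1): attacks (4,2) (4,0) (5,1) (3,1) (5,2) (5,0) (3,2) (3,0)
  BQ@(5,3): attacks (5,4) (5,5) (5,2) (5,1) (5,0) (4,3) (3,3) (2,3) (1,3) (0,3) (4,4) (3,5) (4,2) (3,1) (2,0)
Union (27 distinct): (0,2) (0,3) (0,5) (1,0) (1,2) (1,3) (1,4) (2,0) (2,1) (2,2) (2,3) (3,0) (3,1) (3,2) (3,3) (3,4) (3,5) (4,0) (4,1) (4,2) (4,3) (4,4) (5,0) (5,1) (5,2) (5,4) (5,5)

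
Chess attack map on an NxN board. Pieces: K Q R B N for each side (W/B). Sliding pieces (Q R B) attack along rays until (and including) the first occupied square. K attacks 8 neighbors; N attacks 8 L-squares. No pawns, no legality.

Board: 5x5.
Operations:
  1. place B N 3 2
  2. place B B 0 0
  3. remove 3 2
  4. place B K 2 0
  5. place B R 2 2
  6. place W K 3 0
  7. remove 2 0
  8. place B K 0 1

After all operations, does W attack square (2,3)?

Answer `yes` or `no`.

Answer: no

Derivation:
Op 1: place BN@(3,2)
Op 2: place BB@(0,0)
Op 3: remove (3,2)
Op 4: place BK@(2,0)
Op 5: place BR@(2,2)
Op 6: place WK@(3,0)
Op 7: remove (2,0)
Op 8: place BK@(0,1)
Per-piece attacks for W:
  WK@(3,0): attacks (3,1) (4,0) (2,0) (4,1) (2,1)
W attacks (2,3): no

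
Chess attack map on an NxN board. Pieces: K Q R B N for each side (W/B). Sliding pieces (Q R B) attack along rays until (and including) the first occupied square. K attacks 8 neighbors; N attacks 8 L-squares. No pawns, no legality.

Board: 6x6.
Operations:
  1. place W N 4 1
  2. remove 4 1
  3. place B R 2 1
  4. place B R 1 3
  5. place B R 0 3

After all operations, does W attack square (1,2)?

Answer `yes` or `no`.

Op 1: place WN@(4,1)
Op 2: remove (4,1)
Op 3: place BR@(2,1)
Op 4: place BR@(1,3)
Op 5: place BR@(0,3)
Per-piece attacks for W:
W attacks (1,2): no

Answer: no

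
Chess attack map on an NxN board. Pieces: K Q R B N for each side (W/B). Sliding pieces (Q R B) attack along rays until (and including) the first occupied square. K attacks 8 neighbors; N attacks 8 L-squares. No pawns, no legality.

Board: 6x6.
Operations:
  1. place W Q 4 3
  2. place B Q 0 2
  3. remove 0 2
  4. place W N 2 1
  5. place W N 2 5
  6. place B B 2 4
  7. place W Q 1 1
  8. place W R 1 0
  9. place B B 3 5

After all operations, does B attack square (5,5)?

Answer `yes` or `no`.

Answer: no

Derivation:
Op 1: place WQ@(4,3)
Op 2: place BQ@(0,2)
Op 3: remove (0,2)
Op 4: place WN@(2,1)
Op 5: place WN@(2,5)
Op 6: place BB@(2,4)
Op 7: place WQ@(1,1)
Op 8: place WR@(1,0)
Op 9: place BB@(3,5)
Per-piece attacks for B:
  BB@(2,4): attacks (3,5) (3,3) (4,2) (5,1) (1,5) (1,3) (0,2) [ray(1,1) blocked at (3,5)]
  BB@(3,5): attacks (4,4) (5,3) (2,4) [ray(-1,-1) blocked at (2,4)]
B attacks (5,5): no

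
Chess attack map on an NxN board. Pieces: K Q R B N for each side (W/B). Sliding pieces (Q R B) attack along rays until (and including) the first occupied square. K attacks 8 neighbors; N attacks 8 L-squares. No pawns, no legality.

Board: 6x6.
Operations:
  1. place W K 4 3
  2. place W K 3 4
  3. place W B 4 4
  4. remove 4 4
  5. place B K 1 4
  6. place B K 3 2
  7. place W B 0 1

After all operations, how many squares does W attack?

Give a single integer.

Op 1: place WK@(4,3)
Op 2: place WK@(3,4)
Op 3: place WB@(4,4)
Op 4: remove (4,4)
Op 5: place BK@(1,4)
Op 6: place BK@(3,2)
Op 7: place WB@(0,1)
Per-piece attacks for W:
  WB@(0,1): attacks (1,2) (2,3) (3,4) (1,0) [ray(1,1) blocked at (3,4)]
  WK@(3,4): attacks (3,5) (3,3) (4,4) (2,4) (4,5) (4,3) (2,5) (2,3)
  WK@(4,3): attacks (4,4) (4,2) (5,3) (3,3) (5,4) (5,2) (3,4) (3,2)
Union (16 distinct): (1,0) (1,2) (2,3) (2,4) (2,5) (3,2) (3,3) (3,4) (3,5) (4,2) (4,3) (4,4) (4,5) (5,2) (5,3) (5,4)

Answer: 16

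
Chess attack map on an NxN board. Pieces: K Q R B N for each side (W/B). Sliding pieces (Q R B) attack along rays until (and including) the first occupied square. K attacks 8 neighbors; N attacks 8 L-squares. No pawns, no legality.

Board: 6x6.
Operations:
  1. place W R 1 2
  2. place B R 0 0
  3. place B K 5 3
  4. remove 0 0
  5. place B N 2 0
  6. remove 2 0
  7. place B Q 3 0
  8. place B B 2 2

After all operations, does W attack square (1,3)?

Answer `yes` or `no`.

Op 1: place WR@(1,2)
Op 2: place BR@(0,0)
Op 3: place BK@(5,3)
Op 4: remove (0,0)
Op 5: place BN@(2,0)
Op 6: remove (2,0)
Op 7: place BQ@(3,0)
Op 8: place BB@(2,2)
Per-piece attacks for W:
  WR@(1,2): attacks (1,3) (1,4) (1,5) (1,1) (1,0) (2,2) (0,2) [ray(1,0) blocked at (2,2)]
W attacks (1,3): yes

Answer: yes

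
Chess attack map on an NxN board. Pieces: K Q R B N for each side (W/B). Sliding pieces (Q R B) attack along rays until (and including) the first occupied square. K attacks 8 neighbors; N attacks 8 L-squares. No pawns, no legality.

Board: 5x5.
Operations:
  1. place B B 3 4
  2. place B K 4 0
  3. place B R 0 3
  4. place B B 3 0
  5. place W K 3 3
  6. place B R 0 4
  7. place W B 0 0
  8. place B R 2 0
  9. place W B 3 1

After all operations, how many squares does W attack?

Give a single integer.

Op 1: place BB@(3,4)
Op 2: place BK@(4,0)
Op 3: place BR@(0,3)
Op 4: place BB@(3,0)
Op 5: place WK@(3,3)
Op 6: place BR@(0,4)
Op 7: place WB@(0,0)
Op 8: place BR@(2,0)
Op 9: place WB@(3,1)
Per-piece attacks for W:
  WB@(0,0): attacks (1,1) (2,2) (3,3) [ray(1,1) blocked at (3,3)]
  WB@(3,1): attacks (4,2) (4,0) (2,2) (1,3) (0,4) (2,0) [ray(1,-1) blocked at (4,0); ray(-1,1) blocked at (0,4); ray(-1,-1) blocked at (2,0)]
  WK@(3,3): attacks (3,4) (3,2) (4,3) (2,3) (4,4) (4,2) (2,4) (2,2)
Union (14 distinct): (0,4) (1,1) (1,3) (2,0) (2,2) (2,3) (2,4) (3,2) (3,3) (3,4) (4,0) (4,2) (4,3) (4,4)

Answer: 14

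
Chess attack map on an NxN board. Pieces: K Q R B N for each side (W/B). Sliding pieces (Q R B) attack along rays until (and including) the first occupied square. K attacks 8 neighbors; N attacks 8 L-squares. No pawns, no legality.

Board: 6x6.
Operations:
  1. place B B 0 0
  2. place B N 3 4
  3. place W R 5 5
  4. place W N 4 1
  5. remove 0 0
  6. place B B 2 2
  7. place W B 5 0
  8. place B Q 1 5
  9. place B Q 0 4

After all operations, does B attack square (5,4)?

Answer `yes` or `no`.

Op 1: place BB@(0,0)
Op 2: place BN@(3,4)
Op 3: place WR@(5,5)
Op 4: place WN@(4,1)
Op 5: remove (0,0)
Op 6: place BB@(2,2)
Op 7: place WB@(5,0)
Op 8: place BQ@(1,5)
Op 9: place BQ@(0,4)
Per-piece attacks for B:
  BQ@(0,4): attacks (0,5) (0,3) (0,2) (0,1) (0,0) (1,4) (2,4) (3,4) (1,5) (1,3) (2,2) [ray(1,0) blocked at (3,4); ray(1,1) blocked at (1,5); ray(1,-1) blocked at (2,2)]
  BQ@(1,5): attacks (1,4) (1,3) (1,2) (1,1) (1,0) (2,5) (3,5) (4,5) (5,5) (0,5) (2,4) (3,3) (4,2) (5,1) (0,4) [ray(1,0) blocked at (5,5); ray(-1,-1) blocked at (0,4)]
  BB@(2,2): attacks (3,3) (4,4) (5,5) (3,1) (4,0) (1,3) (0,4) (1,1) (0,0) [ray(1,1) blocked at (5,5); ray(-1,1) blocked at (0,4)]
  BN@(3,4): attacks (5,5) (1,5) (4,2) (5,3) (2,2) (1,3)
B attacks (5,4): no

Answer: no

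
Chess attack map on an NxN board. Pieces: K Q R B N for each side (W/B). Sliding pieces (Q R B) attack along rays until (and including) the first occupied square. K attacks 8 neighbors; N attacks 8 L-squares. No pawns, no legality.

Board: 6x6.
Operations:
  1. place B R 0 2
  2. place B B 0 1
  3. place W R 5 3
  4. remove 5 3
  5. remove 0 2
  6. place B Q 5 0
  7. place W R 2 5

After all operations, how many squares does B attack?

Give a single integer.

Op 1: place BR@(0,2)
Op 2: place BB@(0,1)
Op 3: place WR@(5,3)
Op 4: remove (5,3)
Op 5: remove (0,2)
Op 6: place BQ@(5,0)
Op 7: place WR@(2,5)
Per-piece attacks for B:
  BB@(0,1): attacks (1,2) (2,3) (3,4) (4,5) (1,0)
  BQ@(5,0): attacks (5,1) (5,2) (5,3) (5,4) (5,5) (4,0) (3,0) (2,0) (1,0) (0,0) (4,1) (3,2) (2,3) (1,4) (0,5)
Union (18 distinct): (0,0) (0,5) (1,0) (1,2) (1,4) (2,0) (2,3) (3,0) (3,2) (3,4) (4,0) (4,1) (4,5) (5,1) (5,2) (5,3) (5,4) (5,5)

Answer: 18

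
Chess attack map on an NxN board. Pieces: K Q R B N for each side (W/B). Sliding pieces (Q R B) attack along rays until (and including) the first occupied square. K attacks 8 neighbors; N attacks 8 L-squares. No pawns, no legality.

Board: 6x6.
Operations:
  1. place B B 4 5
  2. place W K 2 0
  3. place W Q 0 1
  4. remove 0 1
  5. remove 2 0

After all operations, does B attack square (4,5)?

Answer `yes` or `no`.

Op 1: place BB@(4,5)
Op 2: place WK@(2,0)
Op 3: place WQ@(0,1)
Op 4: remove (0,1)
Op 5: remove (2,0)
Per-piece attacks for B:
  BB@(4,5): attacks (5,4) (3,4) (2,3) (1,2) (0,1)
B attacks (4,5): no

Answer: no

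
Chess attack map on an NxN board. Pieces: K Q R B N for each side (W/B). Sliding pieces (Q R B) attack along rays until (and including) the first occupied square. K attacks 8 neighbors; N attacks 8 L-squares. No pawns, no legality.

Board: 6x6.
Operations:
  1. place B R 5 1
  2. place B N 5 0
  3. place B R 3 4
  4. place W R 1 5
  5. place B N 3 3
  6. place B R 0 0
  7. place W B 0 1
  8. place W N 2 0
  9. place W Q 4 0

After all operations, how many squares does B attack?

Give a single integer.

Answer: 22

Derivation:
Op 1: place BR@(5,1)
Op 2: place BN@(5,0)
Op 3: place BR@(3,4)
Op 4: place WR@(1,5)
Op 5: place BN@(3,3)
Op 6: place BR@(0,0)
Op 7: place WB@(0,1)
Op 8: place WN@(2,0)
Op 9: place WQ@(4,0)
Per-piece attacks for B:
  BR@(0,0): attacks (0,1) (1,0) (2,0) [ray(0,1) blocked at (0,1); ray(1,0) blocked at (2,0)]
  BN@(3,3): attacks (4,5) (5,4) (2,5) (1,4) (4,1) (5,2) (2,1) (1,2)
  BR@(3,4): attacks (3,5) (3,3) (4,4) (5,4) (2,4) (1,4) (0,4) [ray(0,-1) blocked at (3,3)]
  BN@(5,0): attacks (4,2) (3,1)
  BR@(5,1): attacks (5,2) (5,3) (5,4) (5,5) (5,0) (4,1) (3,1) (2,1) (1,1) (0,1) [ray(0,-1) blocked at (5,0); ray(-1,0) blocked at (0,1)]
Union (22 distinct): (0,1) (0,4) (1,0) (1,1) (1,2) (1,4) (2,0) (2,1) (2,4) (2,5) (3,1) (3,3) (3,5) (4,1) (4,2) (4,4) (4,5) (5,0) (5,2) (5,3) (5,4) (5,5)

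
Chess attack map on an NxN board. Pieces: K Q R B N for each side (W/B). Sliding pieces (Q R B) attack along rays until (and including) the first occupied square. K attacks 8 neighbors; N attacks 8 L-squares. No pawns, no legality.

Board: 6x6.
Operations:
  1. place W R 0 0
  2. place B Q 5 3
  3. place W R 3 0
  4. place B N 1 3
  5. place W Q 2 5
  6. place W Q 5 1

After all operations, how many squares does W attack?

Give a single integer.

Answer: 30

Derivation:
Op 1: place WR@(0,0)
Op 2: place BQ@(5,3)
Op 3: place WR@(3,0)
Op 4: place BN@(1,3)
Op 5: place WQ@(2,5)
Op 6: place WQ@(5,1)
Per-piece attacks for W:
  WR@(0,0): attacks (0,1) (0,2) (0,3) (0,4) (0,5) (1,0) (2,0) (3,0) [ray(1,0) blocked at (3,0)]
  WQ@(2,5): attacks (2,4) (2,3) (2,2) (2,1) (2,0) (3,5) (4,5) (5,5) (1,5) (0,5) (3,4) (4,3) (5,2) (1,4) (0,3)
  WR@(3,0): attacks (3,1) (3,2) (3,3) (3,4) (3,5) (4,0) (5,0) (2,0) (1,0) (0,0) [ray(-1,0) blocked at (0,0)]
  WQ@(5,1): attacks (5,2) (5,3) (5,0) (4,1) (3,1) (2,1) (1,1) (0,1) (4,2) (3,3) (2,4) (1,5) (4,0) [ray(0,1) blocked at (5,3)]
Union (30 distinct): (0,0) (0,1) (0,2) (0,3) (0,4) (0,5) (1,0) (1,1) (1,4) (1,5) (2,0) (2,1) (2,2) (2,3) (2,4) (3,0) (3,1) (3,2) (3,3) (3,4) (3,5) (4,0) (4,1) (4,2) (4,3) (4,5) (5,0) (5,2) (5,3) (5,5)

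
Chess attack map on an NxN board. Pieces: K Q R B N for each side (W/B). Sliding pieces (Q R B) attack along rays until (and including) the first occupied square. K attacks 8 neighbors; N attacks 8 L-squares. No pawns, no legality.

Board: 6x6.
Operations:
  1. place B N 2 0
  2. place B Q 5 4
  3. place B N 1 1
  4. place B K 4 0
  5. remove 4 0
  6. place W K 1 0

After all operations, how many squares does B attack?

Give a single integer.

Answer: 21

Derivation:
Op 1: place BN@(2,0)
Op 2: place BQ@(5,4)
Op 3: place BN@(1,1)
Op 4: place BK@(4,0)
Op 5: remove (4,0)
Op 6: place WK@(1,0)
Per-piece attacks for B:
  BN@(1,1): attacks (2,3) (3,2) (0,3) (3,0)
  BN@(2,0): attacks (3,2) (4,1) (1,2) (0,1)
  BQ@(5,4): attacks (5,5) (5,3) (5,2) (5,1) (5,0) (4,4) (3,4) (2,4) (1,4) (0,4) (4,5) (4,3) (3,2) (2,1) (1,0) [ray(-1,-1) blocked at (1,0)]
Union (21 distinct): (0,1) (0,3) (0,4) (1,0) (1,2) (1,4) (2,1) (2,3) (2,4) (3,0) (3,2) (3,4) (4,1) (4,3) (4,4) (4,5) (5,0) (5,1) (5,2) (5,3) (5,5)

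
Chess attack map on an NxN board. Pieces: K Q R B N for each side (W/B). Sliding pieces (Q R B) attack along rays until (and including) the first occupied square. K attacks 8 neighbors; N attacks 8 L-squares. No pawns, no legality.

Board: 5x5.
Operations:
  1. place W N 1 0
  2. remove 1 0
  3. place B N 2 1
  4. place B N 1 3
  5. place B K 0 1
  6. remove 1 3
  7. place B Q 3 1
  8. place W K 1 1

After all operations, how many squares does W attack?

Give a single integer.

Op 1: place WN@(1,0)
Op 2: remove (1,0)
Op 3: place BN@(2,1)
Op 4: place BN@(1,3)
Op 5: place BK@(0,1)
Op 6: remove (1,3)
Op 7: place BQ@(3,1)
Op 8: place WK@(1,1)
Per-piece attacks for W:
  WK@(1,1): attacks (1,2) (1,0) (2,1) (0,1) (2,2) (2,0) (0,2) (0,0)
Union (8 distinct): (0,0) (0,1) (0,2) (1,0) (1,2) (2,0) (2,1) (2,2)

Answer: 8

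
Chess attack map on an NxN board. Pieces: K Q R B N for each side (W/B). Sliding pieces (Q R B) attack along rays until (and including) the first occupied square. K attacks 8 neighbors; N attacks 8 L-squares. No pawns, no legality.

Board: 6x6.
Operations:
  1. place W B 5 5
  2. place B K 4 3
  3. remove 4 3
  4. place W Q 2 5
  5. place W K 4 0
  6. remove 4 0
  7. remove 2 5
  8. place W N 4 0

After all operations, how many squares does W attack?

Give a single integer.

Op 1: place WB@(5,5)
Op 2: place BK@(4,3)
Op 3: remove (4,3)
Op 4: place WQ@(2,5)
Op 5: place WK@(4,0)
Op 6: remove (4,0)
Op 7: remove (2,5)
Op 8: place WN@(4,0)
Per-piece attacks for W:
  WN@(4,0): attacks (5,2) (3,2) (2,1)
  WB@(5,5): attacks (4,4) (3,3) (2,2) (1,1) (0,0)
Union (8 distinct): (0,0) (1,1) (2,1) (2,2) (3,2) (3,3) (4,4) (5,2)

Answer: 8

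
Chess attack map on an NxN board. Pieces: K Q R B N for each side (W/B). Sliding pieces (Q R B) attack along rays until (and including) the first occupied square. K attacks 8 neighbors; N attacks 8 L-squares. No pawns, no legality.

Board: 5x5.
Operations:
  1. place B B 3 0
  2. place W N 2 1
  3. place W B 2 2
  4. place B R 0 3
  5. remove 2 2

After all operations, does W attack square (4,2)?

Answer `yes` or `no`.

Op 1: place BB@(3,0)
Op 2: place WN@(2,1)
Op 3: place WB@(2,2)
Op 4: place BR@(0,3)
Op 5: remove (2,2)
Per-piece attacks for W:
  WN@(2,1): attacks (3,3) (4,2) (1,3) (0,2) (4,0) (0,0)
W attacks (4,2): yes

Answer: yes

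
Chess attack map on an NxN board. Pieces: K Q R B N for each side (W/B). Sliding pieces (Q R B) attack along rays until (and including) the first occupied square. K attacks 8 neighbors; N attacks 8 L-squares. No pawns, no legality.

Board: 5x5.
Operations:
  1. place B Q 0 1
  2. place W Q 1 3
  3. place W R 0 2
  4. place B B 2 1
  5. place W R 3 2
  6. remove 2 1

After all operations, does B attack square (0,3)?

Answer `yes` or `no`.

Op 1: place BQ@(0,1)
Op 2: place WQ@(1,3)
Op 3: place WR@(0,2)
Op 4: place BB@(2,1)
Op 5: place WR@(3,2)
Op 6: remove (2,1)
Per-piece attacks for B:
  BQ@(0,1): attacks (0,2) (0,0) (1,1) (2,1) (3,1) (4,1) (1,2) (2,3) (3,4) (1,0) [ray(0,1) blocked at (0,2)]
B attacks (0,3): no

Answer: no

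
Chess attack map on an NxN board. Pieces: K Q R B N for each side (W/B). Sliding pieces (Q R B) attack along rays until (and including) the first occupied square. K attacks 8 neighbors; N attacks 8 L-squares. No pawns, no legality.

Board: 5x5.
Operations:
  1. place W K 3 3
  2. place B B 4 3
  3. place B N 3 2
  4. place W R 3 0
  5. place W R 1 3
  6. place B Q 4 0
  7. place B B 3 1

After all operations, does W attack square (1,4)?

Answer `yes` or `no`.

Op 1: place WK@(3,3)
Op 2: place BB@(4,3)
Op 3: place BN@(3,2)
Op 4: place WR@(3,0)
Op 5: place WR@(1,3)
Op 6: place BQ@(4,0)
Op 7: place BB@(3,1)
Per-piece attacks for W:
  WR@(1,3): attacks (1,4) (1,2) (1,1) (1,0) (2,3) (3,3) (0,3) [ray(1,0) blocked at (3,3)]
  WR@(3,0): attacks (3,1) (4,0) (2,0) (1,0) (0,0) [ray(0,1) blocked at (3,1); ray(1,0) blocked at (4,0)]
  WK@(3,3): attacks (3,4) (3,2) (4,3) (2,3) (4,4) (4,2) (2,4) (2,2)
W attacks (1,4): yes

Answer: yes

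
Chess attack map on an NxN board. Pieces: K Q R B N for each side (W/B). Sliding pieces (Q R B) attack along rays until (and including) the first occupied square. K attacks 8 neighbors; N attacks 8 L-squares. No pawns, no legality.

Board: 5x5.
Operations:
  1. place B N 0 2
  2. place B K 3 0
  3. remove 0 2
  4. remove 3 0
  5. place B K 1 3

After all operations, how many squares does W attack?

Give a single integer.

Answer: 0

Derivation:
Op 1: place BN@(0,2)
Op 2: place BK@(3,0)
Op 3: remove (0,2)
Op 4: remove (3,0)
Op 5: place BK@(1,3)
Per-piece attacks for W:
Union (0 distinct): (none)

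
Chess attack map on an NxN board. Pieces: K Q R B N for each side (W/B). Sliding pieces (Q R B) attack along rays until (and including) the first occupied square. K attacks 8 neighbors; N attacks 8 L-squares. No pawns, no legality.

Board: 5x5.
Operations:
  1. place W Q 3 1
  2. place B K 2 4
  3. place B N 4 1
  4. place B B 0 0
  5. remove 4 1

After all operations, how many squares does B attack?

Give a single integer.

Answer: 8

Derivation:
Op 1: place WQ@(3,1)
Op 2: place BK@(2,4)
Op 3: place BN@(4,1)
Op 4: place BB@(0,0)
Op 5: remove (4,1)
Per-piece attacks for B:
  BB@(0,0): attacks (1,1) (2,2) (3,3) (4,4)
  BK@(2,4): attacks (2,3) (3,4) (1,4) (3,3) (1,3)
Union (8 distinct): (1,1) (1,3) (1,4) (2,2) (2,3) (3,3) (3,4) (4,4)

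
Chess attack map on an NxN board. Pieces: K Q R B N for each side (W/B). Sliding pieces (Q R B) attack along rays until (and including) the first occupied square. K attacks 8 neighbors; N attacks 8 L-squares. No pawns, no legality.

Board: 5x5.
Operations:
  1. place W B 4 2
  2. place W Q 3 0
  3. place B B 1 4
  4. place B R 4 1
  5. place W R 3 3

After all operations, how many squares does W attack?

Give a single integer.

Op 1: place WB@(4,2)
Op 2: place WQ@(3,0)
Op 3: place BB@(1,4)
Op 4: place BR@(4,1)
Op 5: place WR@(3,3)
Per-piece attacks for W:
  WQ@(3,0): attacks (3,1) (3,2) (3,3) (4,0) (2,0) (1,0) (0,0) (4,1) (2,1) (1,2) (0,3) [ray(0,1) blocked at (3,3); ray(1,1) blocked at (4,1)]
  WR@(3,3): attacks (3,4) (3,2) (3,1) (3,0) (4,3) (2,3) (1,3) (0,3) [ray(0,-1) blocked at (3,0)]
  WB@(4,2): attacks (3,3) (3,1) (2,0) [ray(-1,1) blocked at (3,3)]
Union (16 distinct): (0,0) (0,3) (1,0) (1,2) (1,3) (2,0) (2,1) (2,3) (3,0) (3,1) (3,2) (3,3) (3,4) (4,0) (4,1) (4,3)

Answer: 16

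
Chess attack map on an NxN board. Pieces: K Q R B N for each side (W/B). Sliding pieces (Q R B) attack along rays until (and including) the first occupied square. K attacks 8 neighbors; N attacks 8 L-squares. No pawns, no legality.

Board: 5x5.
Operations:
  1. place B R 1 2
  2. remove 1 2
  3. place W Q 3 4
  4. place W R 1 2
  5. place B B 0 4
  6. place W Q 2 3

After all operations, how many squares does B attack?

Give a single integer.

Op 1: place BR@(1,2)
Op 2: remove (1,2)
Op 3: place WQ@(3,4)
Op 4: place WR@(1,2)
Op 5: place BB@(0,4)
Op 6: place WQ@(2,3)
Per-piece attacks for B:
  BB@(0,4): attacks (1,3) (2,2) (3,1) (4,0)
Union (4 distinct): (1,3) (2,2) (3,1) (4,0)

Answer: 4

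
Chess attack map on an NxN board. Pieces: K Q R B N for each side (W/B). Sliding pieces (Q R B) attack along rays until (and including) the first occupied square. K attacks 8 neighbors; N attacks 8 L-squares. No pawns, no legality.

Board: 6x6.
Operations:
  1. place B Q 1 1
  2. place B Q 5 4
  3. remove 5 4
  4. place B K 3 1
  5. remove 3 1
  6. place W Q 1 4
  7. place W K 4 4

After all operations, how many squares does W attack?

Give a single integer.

Answer: 22

Derivation:
Op 1: place BQ@(1,1)
Op 2: place BQ@(5,4)
Op 3: remove (5,4)
Op 4: place BK@(3,1)
Op 5: remove (3,1)
Op 6: place WQ@(1,4)
Op 7: place WK@(4,4)
Per-piece attacks for W:
  WQ@(1,4): attacks (1,5) (1,3) (1,2) (1,1) (2,4) (3,4) (4,4) (0,4) (2,5) (2,3) (3,2) (4,1) (5,0) (0,5) (0,3) [ray(0,-1) blocked at (1,1); ray(1,0) blocked at (4,4)]
  WK@(4,4): attacks (4,5) (4,3) (5,4) (3,4) (5,5) (5,3) (3,5) (3,3)
Union (22 distinct): (0,3) (0,4) (0,5) (1,1) (1,2) (1,3) (1,5) (2,3) (2,4) (2,5) (3,2) (3,3) (3,4) (3,5) (4,1) (4,3) (4,4) (4,5) (5,0) (5,3) (5,4) (5,5)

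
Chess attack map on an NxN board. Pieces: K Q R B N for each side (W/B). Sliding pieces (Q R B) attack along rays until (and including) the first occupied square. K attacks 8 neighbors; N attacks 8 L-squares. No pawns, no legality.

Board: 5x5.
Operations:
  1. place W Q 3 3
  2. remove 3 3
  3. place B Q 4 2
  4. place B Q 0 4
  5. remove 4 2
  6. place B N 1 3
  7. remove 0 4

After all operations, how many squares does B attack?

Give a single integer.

Answer: 4

Derivation:
Op 1: place WQ@(3,3)
Op 2: remove (3,3)
Op 3: place BQ@(4,2)
Op 4: place BQ@(0,4)
Op 5: remove (4,2)
Op 6: place BN@(1,3)
Op 7: remove (0,4)
Per-piece attacks for B:
  BN@(1,3): attacks (3,4) (2,1) (3,2) (0,1)
Union (4 distinct): (0,1) (2,1) (3,2) (3,4)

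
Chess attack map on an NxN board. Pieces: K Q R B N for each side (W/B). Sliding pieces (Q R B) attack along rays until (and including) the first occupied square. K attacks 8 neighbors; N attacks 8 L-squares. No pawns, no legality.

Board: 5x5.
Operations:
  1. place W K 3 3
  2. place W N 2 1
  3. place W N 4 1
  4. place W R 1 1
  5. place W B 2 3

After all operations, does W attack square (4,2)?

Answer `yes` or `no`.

Op 1: place WK@(3,3)
Op 2: place WN@(2,1)
Op 3: place WN@(4,1)
Op 4: place WR@(1,1)
Op 5: place WB@(2,3)
Per-piece attacks for W:
  WR@(1,1): attacks (1,2) (1,3) (1,4) (1,0) (2,1) (0,1) [ray(1,0) blocked at (2,1)]
  WN@(2,1): attacks (3,3) (4,2) (1,3) (0,2) (4,0) (0,0)
  WB@(2,3): attacks (3,4) (3,2) (4,1) (1,4) (1,2) (0,1) [ray(1,-1) blocked at (4,1)]
  WK@(3,3): attacks (3,4) (3,2) (4,3) (2,3) (4,4) (4,2) (2,4) (2,2)
  WN@(4,1): attacks (3,3) (2,2) (2,0)
W attacks (4,2): yes

Answer: yes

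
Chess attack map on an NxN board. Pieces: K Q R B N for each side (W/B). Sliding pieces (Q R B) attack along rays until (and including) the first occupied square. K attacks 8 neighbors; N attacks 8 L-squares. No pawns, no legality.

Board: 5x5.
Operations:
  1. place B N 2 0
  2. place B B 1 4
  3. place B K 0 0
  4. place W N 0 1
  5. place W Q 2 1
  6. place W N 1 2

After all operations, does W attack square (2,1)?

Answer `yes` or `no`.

Answer: no

Derivation:
Op 1: place BN@(2,0)
Op 2: place BB@(1,4)
Op 3: place BK@(0,0)
Op 4: place WN@(0,1)
Op 5: place WQ@(2,1)
Op 6: place WN@(1,2)
Per-piece attacks for W:
  WN@(0,1): attacks (1,3) (2,2) (2,0)
  WN@(1,2): attacks (2,4) (3,3) (0,4) (2,0) (3,1) (0,0)
  WQ@(2,1): attacks (2,2) (2,3) (2,4) (2,0) (3,1) (4,1) (1,1) (0,1) (3,2) (4,3) (3,0) (1,2) (1,0) [ray(0,-1) blocked at (2,0); ray(-1,0) blocked at (0,1); ray(-1,1) blocked at (1,2)]
W attacks (2,1): no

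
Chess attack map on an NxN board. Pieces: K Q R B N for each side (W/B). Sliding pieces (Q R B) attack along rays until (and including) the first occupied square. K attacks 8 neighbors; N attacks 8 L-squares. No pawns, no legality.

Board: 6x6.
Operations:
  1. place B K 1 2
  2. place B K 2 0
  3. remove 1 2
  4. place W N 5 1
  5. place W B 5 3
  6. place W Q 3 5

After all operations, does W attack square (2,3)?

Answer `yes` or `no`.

Op 1: place BK@(1,2)
Op 2: place BK@(2,0)
Op 3: remove (1,2)
Op 4: place WN@(5,1)
Op 5: place WB@(5,3)
Op 6: place WQ@(3,5)
Per-piece attacks for W:
  WQ@(3,5): attacks (3,4) (3,3) (3,2) (3,1) (3,0) (4,5) (5,5) (2,5) (1,5) (0,5) (4,4) (5,3) (2,4) (1,3) (0,2) [ray(1,-1) blocked at (5,3)]
  WN@(5,1): attacks (4,3) (3,2) (3,0)
  WB@(5,3): attacks (4,4) (3,5) (4,2) (3,1) (2,0) [ray(-1,1) blocked at (3,5); ray(-1,-1) blocked at (2,0)]
W attacks (2,3): no

Answer: no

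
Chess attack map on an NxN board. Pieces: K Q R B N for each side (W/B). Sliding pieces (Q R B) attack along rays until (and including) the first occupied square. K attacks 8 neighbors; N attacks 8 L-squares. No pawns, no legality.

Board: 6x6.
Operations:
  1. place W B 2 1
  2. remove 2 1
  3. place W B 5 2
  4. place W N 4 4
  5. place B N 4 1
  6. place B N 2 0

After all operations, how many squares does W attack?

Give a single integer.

Answer: 7

Derivation:
Op 1: place WB@(2,1)
Op 2: remove (2,1)
Op 3: place WB@(5,2)
Op 4: place WN@(4,4)
Op 5: place BN@(4,1)
Op 6: place BN@(2,0)
Per-piece attacks for W:
  WN@(4,4): attacks (2,5) (5,2) (3,2) (2,3)
  WB@(5,2): attacks (4,3) (3,4) (2,5) (4,1) [ray(-1,-1) blocked at (4,1)]
Union (7 distinct): (2,3) (2,5) (3,2) (3,4) (4,1) (4,3) (5,2)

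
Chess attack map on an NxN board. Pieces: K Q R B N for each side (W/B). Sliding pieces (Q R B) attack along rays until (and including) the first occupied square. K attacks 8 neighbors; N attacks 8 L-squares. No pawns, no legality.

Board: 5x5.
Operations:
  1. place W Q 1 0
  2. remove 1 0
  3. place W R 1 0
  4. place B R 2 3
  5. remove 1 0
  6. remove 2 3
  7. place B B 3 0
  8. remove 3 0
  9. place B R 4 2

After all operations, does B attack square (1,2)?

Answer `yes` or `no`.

Op 1: place WQ@(1,0)
Op 2: remove (1,0)
Op 3: place WR@(1,0)
Op 4: place BR@(2,3)
Op 5: remove (1,0)
Op 6: remove (2,3)
Op 7: place BB@(3,0)
Op 8: remove (3,0)
Op 9: place BR@(4,2)
Per-piece attacks for B:
  BR@(4,2): attacks (4,3) (4,4) (4,1) (4,0) (3,2) (2,2) (1,2) (0,2)
B attacks (1,2): yes

Answer: yes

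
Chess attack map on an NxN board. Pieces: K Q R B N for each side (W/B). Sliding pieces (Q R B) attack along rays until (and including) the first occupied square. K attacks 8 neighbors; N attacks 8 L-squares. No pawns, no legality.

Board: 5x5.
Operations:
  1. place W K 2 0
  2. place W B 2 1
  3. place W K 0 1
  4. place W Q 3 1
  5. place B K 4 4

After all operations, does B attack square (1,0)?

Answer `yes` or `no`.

Answer: no

Derivation:
Op 1: place WK@(2,0)
Op 2: place WB@(2,1)
Op 3: place WK@(0,1)
Op 4: place WQ@(3,1)
Op 5: place BK@(4,4)
Per-piece attacks for B:
  BK@(4,4): attacks (4,3) (3,4) (3,3)
B attacks (1,0): no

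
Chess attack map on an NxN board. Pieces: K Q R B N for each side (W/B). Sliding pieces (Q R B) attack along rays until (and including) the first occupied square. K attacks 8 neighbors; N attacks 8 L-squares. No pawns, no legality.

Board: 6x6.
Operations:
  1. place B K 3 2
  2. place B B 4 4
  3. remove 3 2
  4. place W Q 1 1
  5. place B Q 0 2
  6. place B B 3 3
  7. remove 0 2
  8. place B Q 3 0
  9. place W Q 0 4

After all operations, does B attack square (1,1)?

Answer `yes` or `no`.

Answer: yes

Derivation:
Op 1: place BK@(3,2)
Op 2: place BB@(4,4)
Op 3: remove (3,2)
Op 4: place WQ@(1,1)
Op 5: place BQ@(0,2)
Op 6: place BB@(3,3)
Op 7: remove (0,2)
Op 8: place BQ@(3,0)
Op 9: place WQ@(0,4)
Per-piece attacks for B:
  BQ@(3,0): attacks (3,1) (3,2) (3,3) (4,0) (5,0) (2,0) (1,0) (0,0) (4,1) (5,2) (2,1) (1,2) (0,3) [ray(0,1) blocked at (3,3)]
  BB@(3,3): attacks (4,4) (4,2) (5,1) (2,4) (1,5) (2,2) (1,1) [ray(1,1) blocked at (4,4); ray(-1,-1) blocked at (1,1)]
  BB@(4,4): attacks (5,5) (5,3) (3,5) (3,3) [ray(-1,-1) blocked at (3,3)]
B attacks (1,1): yes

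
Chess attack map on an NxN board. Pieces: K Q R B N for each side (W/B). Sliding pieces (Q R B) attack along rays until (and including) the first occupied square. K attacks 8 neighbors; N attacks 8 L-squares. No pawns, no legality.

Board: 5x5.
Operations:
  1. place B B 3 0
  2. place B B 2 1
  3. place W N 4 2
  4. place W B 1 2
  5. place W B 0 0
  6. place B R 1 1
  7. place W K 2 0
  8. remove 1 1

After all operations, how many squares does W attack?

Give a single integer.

Answer: 12

Derivation:
Op 1: place BB@(3,0)
Op 2: place BB@(2,1)
Op 3: place WN@(4,2)
Op 4: place WB@(1,2)
Op 5: place WB@(0,0)
Op 6: place BR@(1,1)
Op 7: place WK@(2,0)
Op 8: remove (1,1)
Per-piece attacks for W:
  WB@(0,0): attacks (1,1) (2,2) (3,3) (4,4)
  WB@(1,2): attacks (2,3) (3,4) (2,1) (0,3) (0,1) [ray(1,-1) blocked at (2,1)]
  WK@(2,0): attacks (2,1) (3,0) (1,0) (3,1) (1,1)
  WN@(4,2): attacks (3,4) (2,3) (3,0) (2,1)
Union (12 distinct): (0,1) (0,3) (1,0) (1,1) (2,1) (2,2) (2,3) (3,0) (3,1) (3,3) (3,4) (4,4)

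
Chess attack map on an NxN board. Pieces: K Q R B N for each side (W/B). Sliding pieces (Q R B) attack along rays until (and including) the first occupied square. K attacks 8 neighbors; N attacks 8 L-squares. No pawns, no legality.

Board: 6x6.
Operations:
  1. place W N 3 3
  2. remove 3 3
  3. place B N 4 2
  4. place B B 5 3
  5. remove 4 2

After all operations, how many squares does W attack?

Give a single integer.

Op 1: place WN@(3,3)
Op 2: remove (3,3)
Op 3: place BN@(4,2)
Op 4: place BB@(5,3)
Op 5: remove (4,2)
Per-piece attacks for W:
Union (0 distinct): (none)

Answer: 0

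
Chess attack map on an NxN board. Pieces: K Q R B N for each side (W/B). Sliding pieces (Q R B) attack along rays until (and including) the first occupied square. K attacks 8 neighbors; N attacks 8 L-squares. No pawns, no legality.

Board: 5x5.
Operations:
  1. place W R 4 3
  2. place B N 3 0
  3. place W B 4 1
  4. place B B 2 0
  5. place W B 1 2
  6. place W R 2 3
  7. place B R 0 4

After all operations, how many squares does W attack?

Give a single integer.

Op 1: place WR@(4,3)
Op 2: place BN@(3,0)
Op 3: place WB@(4,1)
Op 4: place BB@(2,0)
Op 5: place WB@(1,2)
Op 6: place WR@(2,3)
Op 7: place BR@(0,4)
Per-piece attacks for W:
  WB@(1,2): attacks (2,3) (2,1) (3,0) (0,3) (0,1) [ray(1,1) blocked at (2,3); ray(1,-1) blocked at (3,0)]
  WR@(2,3): attacks (2,4) (2,2) (2,1) (2,0) (3,3) (4,3) (1,3) (0,3) [ray(0,-1) blocked at (2,0); ray(1,0) blocked at (4,3)]
  WB@(4,1): attacks (3,2) (2,3) (3,0) [ray(-1,1) blocked at (2,3); ray(-1,-1) blocked at (3,0)]
  WR@(4,3): attacks (4,4) (4,2) (4,1) (3,3) (2,3) [ray(0,-1) blocked at (4,1); ray(-1,0) blocked at (2,3)]
Union (15 distinct): (0,1) (0,3) (1,3) (2,0) (2,1) (2,2) (2,3) (2,4) (3,0) (3,2) (3,3) (4,1) (4,2) (4,3) (4,4)

Answer: 15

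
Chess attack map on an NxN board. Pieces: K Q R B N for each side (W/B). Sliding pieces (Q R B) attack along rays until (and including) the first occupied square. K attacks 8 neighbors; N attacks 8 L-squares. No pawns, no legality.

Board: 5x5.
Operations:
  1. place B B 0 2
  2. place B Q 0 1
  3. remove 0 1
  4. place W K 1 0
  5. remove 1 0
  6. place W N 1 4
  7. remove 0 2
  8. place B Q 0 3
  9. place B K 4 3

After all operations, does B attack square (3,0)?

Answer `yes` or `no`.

Answer: yes

Derivation:
Op 1: place BB@(0,2)
Op 2: place BQ@(0,1)
Op 3: remove (0,1)
Op 4: place WK@(1,0)
Op 5: remove (1,0)
Op 6: place WN@(1,4)
Op 7: remove (0,2)
Op 8: place BQ@(0,3)
Op 9: place BK@(4,3)
Per-piece attacks for B:
  BQ@(0,3): attacks (0,4) (0,2) (0,1) (0,0) (1,3) (2,3) (3,3) (4,3) (1,4) (1,2) (2,1) (3,0) [ray(1,0) blocked at (4,3); ray(1,1) blocked at (1,4)]
  BK@(4,3): attacks (4,4) (4,2) (3,3) (3,4) (3,2)
B attacks (3,0): yes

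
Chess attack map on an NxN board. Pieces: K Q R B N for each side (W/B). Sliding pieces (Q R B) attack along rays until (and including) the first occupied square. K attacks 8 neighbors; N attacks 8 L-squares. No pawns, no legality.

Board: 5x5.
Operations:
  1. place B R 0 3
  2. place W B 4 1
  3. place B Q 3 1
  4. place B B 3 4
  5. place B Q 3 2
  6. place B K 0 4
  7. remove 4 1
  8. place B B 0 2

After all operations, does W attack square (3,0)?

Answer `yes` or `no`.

Answer: no

Derivation:
Op 1: place BR@(0,3)
Op 2: place WB@(4,1)
Op 3: place BQ@(3,1)
Op 4: place BB@(3,4)
Op 5: place BQ@(3,2)
Op 6: place BK@(0,4)
Op 7: remove (4,1)
Op 8: place BB@(0,2)
Per-piece attacks for W:
W attacks (3,0): no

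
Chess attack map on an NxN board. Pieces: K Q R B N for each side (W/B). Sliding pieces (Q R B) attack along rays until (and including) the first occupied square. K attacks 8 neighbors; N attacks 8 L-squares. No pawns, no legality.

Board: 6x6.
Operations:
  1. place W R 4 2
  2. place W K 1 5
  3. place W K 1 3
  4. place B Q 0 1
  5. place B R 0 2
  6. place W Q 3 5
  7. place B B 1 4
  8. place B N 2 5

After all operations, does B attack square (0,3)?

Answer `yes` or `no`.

Op 1: place WR@(4,2)
Op 2: place WK@(1,5)
Op 3: place WK@(1,3)
Op 4: place BQ@(0,1)
Op 5: place BR@(0,2)
Op 6: place WQ@(3,5)
Op 7: place BB@(1,4)
Op 8: place BN@(2,5)
Per-piece attacks for B:
  BQ@(0,1): attacks (0,2) (0,0) (1,1) (2,1) (3,1) (4,1) (5,1) (1,2) (2,3) (3,4) (4,5) (1,0) [ray(0,1) blocked at (0,2)]
  BR@(0,2): attacks (0,3) (0,4) (0,5) (0,1) (1,2) (2,2) (3,2) (4,2) [ray(0,-1) blocked at (0,1); ray(1,0) blocked at (4,2)]
  BB@(1,4): attacks (2,5) (2,3) (3,2) (4,1) (5,0) (0,5) (0,3) [ray(1,1) blocked at (2,5)]
  BN@(2,5): attacks (3,3) (4,4) (1,3) (0,4)
B attacks (0,3): yes

Answer: yes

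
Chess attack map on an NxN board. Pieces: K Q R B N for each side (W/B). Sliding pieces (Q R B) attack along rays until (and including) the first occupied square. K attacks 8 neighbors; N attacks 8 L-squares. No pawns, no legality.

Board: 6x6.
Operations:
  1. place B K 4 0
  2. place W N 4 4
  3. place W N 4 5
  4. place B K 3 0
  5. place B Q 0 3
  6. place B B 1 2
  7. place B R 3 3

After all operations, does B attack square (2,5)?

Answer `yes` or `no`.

Answer: yes

Derivation:
Op 1: place BK@(4,0)
Op 2: place WN@(4,4)
Op 3: place WN@(4,5)
Op 4: place BK@(3,0)
Op 5: place BQ@(0,3)
Op 6: place BB@(1,2)
Op 7: place BR@(3,3)
Per-piece attacks for B:
  BQ@(0,3): attacks (0,4) (0,5) (0,2) (0,1) (0,0) (1,3) (2,3) (3,3) (1,4) (2,5) (1,2) [ray(1,0) blocked at (3,3); ray(1,-1) blocked at (1,2)]
  BB@(1,2): attacks (2,3) (3,4) (4,5) (2,1) (3,0) (0,3) (0,1) [ray(1,1) blocked at (4,5); ray(1,-1) blocked at (3,0); ray(-1,1) blocked at (0,3)]
  BK@(3,0): attacks (3,1) (4,0) (2,0) (4,1) (2,1)
  BR@(3,3): attacks (3,4) (3,5) (3,2) (3,1) (3,0) (4,3) (5,3) (2,3) (1,3) (0,3) [ray(0,-1) blocked at (3,0); ray(-1,0) blocked at (0,3)]
  BK@(4,0): attacks (4,1) (5,0) (3,0) (5,1) (3,1)
B attacks (2,5): yes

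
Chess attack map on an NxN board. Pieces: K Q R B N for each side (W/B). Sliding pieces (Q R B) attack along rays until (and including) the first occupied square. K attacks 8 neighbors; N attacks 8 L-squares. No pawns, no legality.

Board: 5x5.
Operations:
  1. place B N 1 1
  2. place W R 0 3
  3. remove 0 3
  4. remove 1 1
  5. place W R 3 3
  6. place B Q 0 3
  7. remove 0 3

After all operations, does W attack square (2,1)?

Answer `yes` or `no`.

Answer: no

Derivation:
Op 1: place BN@(1,1)
Op 2: place WR@(0,3)
Op 3: remove (0,3)
Op 4: remove (1,1)
Op 5: place WR@(3,3)
Op 6: place BQ@(0,3)
Op 7: remove (0,3)
Per-piece attacks for W:
  WR@(3,3): attacks (3,4) (3,2) (3,1) (3,0) (4,3) (2,3) (1,3) (0,3)
W attacks (2,1): no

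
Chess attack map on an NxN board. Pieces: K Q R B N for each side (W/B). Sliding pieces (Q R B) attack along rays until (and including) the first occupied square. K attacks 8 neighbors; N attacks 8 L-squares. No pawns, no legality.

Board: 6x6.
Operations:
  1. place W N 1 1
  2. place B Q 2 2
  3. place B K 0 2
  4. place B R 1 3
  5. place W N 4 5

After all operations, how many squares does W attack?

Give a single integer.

Answer: 7

Derivation:
Op 1: place WN@(1,1)
Op 2: place BQ@(2,2)
Op 3: place BK@(0,2)
Op 4: place BR@(1,3)
Op 5: place WN@(4,5)
Per-piece attacks for W:
  WN@(1,1): attacks (2,3) (3,2) (0,3) (3,0)
  WN@(4,5): attacks (5,3) (3,3) (2,4)
Union (7 distinct): (0,3) (2,3) (2,4) (3,0) (3,2) (3,3) (5,3)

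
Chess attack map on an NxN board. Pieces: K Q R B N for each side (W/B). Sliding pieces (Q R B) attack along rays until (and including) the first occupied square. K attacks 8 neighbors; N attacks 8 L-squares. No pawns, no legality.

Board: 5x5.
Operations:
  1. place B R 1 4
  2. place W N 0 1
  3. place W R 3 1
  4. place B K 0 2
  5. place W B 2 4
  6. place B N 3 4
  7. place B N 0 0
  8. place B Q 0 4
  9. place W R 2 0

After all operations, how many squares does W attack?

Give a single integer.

Answer: 18

Derivation:
Op 1: place BR@(1,4)
Op 2: place WN@(0,1)
Op 3: place WR@(3,1)
Op 4: place BK@(0,2)
Op 5: place WB@(2,4)
Op 6: place BN@(3,4)
Op 7: place BN@(0,0)
Op 8: place BQ@(0,4)
Op 9: place WR@(2,0)
Per-piece attacks for W:
  WN@(0,1): attacks (1,3) (2,2) (2,0)
  WR@(2,0): attacks (2,1) (2,2) (2,3) (2,4) (3,0) (4,0) (1,0) (0,0) [ray(0,1) blocked at (2,4); ray(-1,0) blocked at (0,0)]
  WB@(2,4): attacks (3,3) (4,2) (1,3) (0,2) [ray(-1,-1) blocked at (0,2)]
  WR@(3,1): attacks (3,2) (3,3) (3,4) (3,0) (4,1) (2,1) (1,1) (0,1) [ray(0,1) blocked at (3,4); ray(-1,0) blocked at (0,1)]
Union (18 distinct): (0,0) (0,1) (0,2) (1,0) (1,1) (1,3) (2,0) (2,1) (2,2) (2,3) (2,4) (3,0) (3,2) (3,3) (3,4) (4,0) (4,1) (4,2)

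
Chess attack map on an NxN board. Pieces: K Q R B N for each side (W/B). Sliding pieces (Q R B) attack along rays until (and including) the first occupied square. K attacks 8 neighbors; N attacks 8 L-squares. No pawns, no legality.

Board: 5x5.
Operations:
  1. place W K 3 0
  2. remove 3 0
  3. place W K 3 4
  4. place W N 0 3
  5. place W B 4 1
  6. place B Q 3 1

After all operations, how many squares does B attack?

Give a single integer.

Answer: 14

Derivation:
Op 1: place WK@(3,0)
Op 2: remove (3,0)
Op 3: place WK@(3,4)
Op 4: place WN@(0,3)
Op 5: place WB@(4,1)
Op 6: place BQ@(3,1)
Per-piece attacks for B:
  BQ@(3,1): attacks (3,2) (3,3) (3,4) (3,0) (4,1) (2,1) (1,1) (0,1) (4,2) (4,0) (2,2) (1,3) (0,4) (2,0) [ray(0,1) blocked at (3,4); ray(1,0) blocked at (4,1)]
Union (14 distinct): (0,1) (0,4) (1,1) (1,3) (2,0) (2,1) (2,2) (3,0) (3,2) (3,3) (3,4) (4,0) (4,1) (4,2)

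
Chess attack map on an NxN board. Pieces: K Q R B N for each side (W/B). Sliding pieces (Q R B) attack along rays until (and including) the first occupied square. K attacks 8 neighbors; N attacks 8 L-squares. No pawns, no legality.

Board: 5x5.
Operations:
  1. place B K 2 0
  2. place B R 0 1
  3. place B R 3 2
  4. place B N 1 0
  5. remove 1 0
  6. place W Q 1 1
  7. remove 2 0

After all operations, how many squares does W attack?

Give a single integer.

Op 1: place BK@(2,0)
Op 2: place BR@(0,1)
Op 3: place BR@(3,2)
Op 4: place BN@(1,0)
Op 5: remove (1,0)
Op 6: place WQ@(1,1)
Op 7: remove (2,0)
Per-piece attacks for W:
  WQ@(1,1): attacks (1,2) (1,3) (1,4) (1,0) (2,1) (3,1) (4,1) (0,1) (2,2) (3,3) (4,4) (2,0) (0,2) (0,0) [ray(-1,0) blocked at (0,1)]
Union (14 distinct): (0,0) (0,1) (0,2) (1,0) (1,2) (1,3) (1,4) (2,0) (2,1) (2,2) (3,1) (3,3) (4,1) (4,4)

Answer: 14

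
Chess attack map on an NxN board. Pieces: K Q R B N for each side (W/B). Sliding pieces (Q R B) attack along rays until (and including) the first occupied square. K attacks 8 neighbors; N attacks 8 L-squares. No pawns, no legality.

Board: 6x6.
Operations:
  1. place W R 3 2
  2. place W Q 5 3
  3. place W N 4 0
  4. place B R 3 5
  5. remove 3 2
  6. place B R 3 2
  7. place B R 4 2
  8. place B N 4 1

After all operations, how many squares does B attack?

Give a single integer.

Answer: 21

Derivation:
Op 1: place WR@(3,2)
Op 2: place WQ@(5,3)
Op 3: place WN@(4,0)
Op 4: place BR@(3,5)
Op 5: remove (3,2)
Op 6: place BR@(3,2)
Op 7: place BR@(4,2)
Op 8: place BN@(4,1)
Per-piece attacks for B:
  BR@(3,2): attacks (3,3) (3,4) (3,5) (3,1) (3,0) (4,2) (2,2) (1,2) (0,2) [ray(0,1) blocked at (3,5); ray(1,0) blocked at (4,2)]
  BR@(3,5): attacks (3,4) (3,3) (3,2) (4,5) (5,5) (2,5) (1,5) (0,5) [ray(0,-1) blocked at (3,2)]
  BN@(4,1): attacks (5,3) (3,3) (2,2) (2,0)
  BR@(4,2): attacks (4,3) (4,4) (4,5) (4,1) (5,2) (3,2) [ray(0,-1) blocked at (4,1); ray(-1,0) blocked at (3,2)]
Union (21 distinct): (0,2) (0,5) (1,2) (1,5) (2,0) (2,2) (2,5) (3,0) (3,1) (3,2) (3,3) (3,4) (3,5) (4,1) (4,2) (4,3) (4,4) (4,5) (5,2) (5,3) (5,5)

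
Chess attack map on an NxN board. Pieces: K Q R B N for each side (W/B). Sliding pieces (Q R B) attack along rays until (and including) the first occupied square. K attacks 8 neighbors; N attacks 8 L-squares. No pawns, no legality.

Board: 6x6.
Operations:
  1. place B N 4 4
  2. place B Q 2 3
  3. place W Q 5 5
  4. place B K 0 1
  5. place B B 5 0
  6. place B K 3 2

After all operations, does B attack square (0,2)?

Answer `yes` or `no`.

Op 1: place BN@(4,4)
Op 2: place BQ@(2,3)
Op 3: place WQ@(5,5)
Op 4: place BK@(0,1)
Op 5: place BB@(5,0)
Op 6: place BK@(3,2)
Per-piece attacks for B:
  BK@(0,1): attacks (0,2) (0,0) (1,1) (1,2) (1,0)
  BQ@(2,3): attacks (2,4) (2,5) (2,2) (2,1) (2,0) (3,3) (4,3) (5,3) (1,3) (0,3) (3,4) (4,5) (3,2) (1,4) (0,5) (1,2) (0,1) [ray(1,-1) blocked at (3,2); ray(-1,-1) blocked at (0,1)]
  BK@(3,2): attacks (3,3) (3,1) (4,2) (2,2) (4,3) (4,1) (2,3) (2,1)
  BN@(4,4): attacks (2,5) (5,2) (3,2) (2,3)
  BB@(5,0): attacks (4,1) (3,2) [ray(-1,1) blocked at (3,2)]
B attacks (0,2): yes

Answer: yes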